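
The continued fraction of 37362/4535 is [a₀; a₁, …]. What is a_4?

37362 = 8·4535 + 1082   →  a_0 = 8
4535 = 4·1082 + 207   →  a_1 = 4
1082 = 5·207 + 47   →  a_2 = 5
207 = 4·47 + 19   →  a_3 = 4
47 = 2·19 + 9   →  a_4 = 2

2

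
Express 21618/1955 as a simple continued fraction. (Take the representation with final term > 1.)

21618 = 11*1955 + 113
1955 = 17*113 + 34
113 = 3*34 + 11
34 = 3*11 + 1
11 = 11*1 + 0  (stop)
So 21618/1955 = [11; 17, 3, 3, 11].

[11; 17, 3, 3, 11]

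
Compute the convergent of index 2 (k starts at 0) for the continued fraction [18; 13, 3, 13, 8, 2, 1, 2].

Using pₖ = aₖpₖ₋₁ + pₖ₋₂, qₖ = aₖqₖ₋₁ + qₖ₋₂ (with p₋₁=1, p₋₂=0, q₋₁=0, q₋₂=1):
  k=0: a=18, p=18, q=1
  k=1: a=13, p=235, q=13
  k=2: a=3, p=723, q=40

723/40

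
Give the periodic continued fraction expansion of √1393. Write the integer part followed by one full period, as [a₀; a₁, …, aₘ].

a₀ = ⌊√1393⌋ = 37.
With m₀=0, d₀=1 and mₖ₊₁ = dₖaₖ − mₖ, dₖ₊₁ = (n − mₖ₊₁²)/dₖ, aₖ₊₁ = ⌊(a₀+mₖ₊₁)/dₖ₊₁⌋:
  k=1: m=37, d=24, a=3
  k=2: m=35, d=7, a=10
  k=3: m=35, d=24, a=3
  k=4: m=37, d=1, a=74
d=1 and a=2a₀=74 at k=4, so the next step gives (m, d) = (37, 24) again — its k=1 value — and the period has length 4.

[37; 3, 10, 3, 74]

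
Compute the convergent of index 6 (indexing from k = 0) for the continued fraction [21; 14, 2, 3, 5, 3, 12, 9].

441823/20970

Using pₖ = aₖpₖ₋₁ + pₖ₋₂, qₖ = aₖqₖ₋₁ + qₖ₋₂ (with p₋₁=1, p₋₂=0, q₋₁=0, q₋₂=1):
  k=0: a=21, p=21, q=1
  k=1: a=14, p=295, q=14
  k=2: a=2, p=611, q=29
  k=3: a=3, p=2128, q=101
  k=4: a=5, p=11251, q=534
  k=5: a=3, p=35881, q=1703
  k=6: a=12, p=441823, q=20970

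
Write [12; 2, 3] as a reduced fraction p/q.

Fold from the inside: start with 3/1.
  2 + 1/3 = 7/3
  12 + 3/7 = 87/7

87/7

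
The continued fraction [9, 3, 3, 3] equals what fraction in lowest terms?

Using pₖ = aₖpₖ₋₁ + pₖ₋₂ and qₖ = aₖqₖ₋₁ + qₖ₋₂:
  k=0: a=9, p=9, q=1
  k=1: a=3, p=28, q=3
  k=2: a=3, p=93, q=10
  k=3: a=3, p=307, q=33

307/33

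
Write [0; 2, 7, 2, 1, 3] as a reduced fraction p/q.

81/173

Using pₖ = aₖpₖ₋₁ + pₖ₋₂ and qₖ = aₖqₖ₋₁ + qₖ₋₂:
  k=0: a=0, p=0, q=1
  k=1: a=2, p=1, q=2
  k=2: a=7, p=7, q=15
  k=3: a=2, p=15, q=32
  k=4: a=1, p=22, q=47
  k=5: a=3, p=81, q=173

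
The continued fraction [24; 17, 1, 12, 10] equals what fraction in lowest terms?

Fold from the inside: start with 10/1.
  12 + 1/10 = 121/10
  1 + 10/121 = 131/121
  17 + 121/131 = 2348/131
  24 + 131/2348 = 56483/2348

56483/2348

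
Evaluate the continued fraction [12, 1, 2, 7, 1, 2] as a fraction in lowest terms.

913/72

Fold from the inside: start with 2/1.
  1 + 1/2 = 3/2
  7 + 2/3 = 23/3
  2 + 3/23 = 49/23
  1 + 23/49 = 72/49
  12 + 49/72 = 913/72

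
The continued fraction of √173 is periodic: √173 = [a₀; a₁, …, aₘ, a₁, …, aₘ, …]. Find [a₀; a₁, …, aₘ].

[13; 6, 1, 1, 6, 26]

a₀ = ⌊√173⌋ = 13.
With m₀=0, d₀=1 and mₖ₊₁ = dₖaₖ − mₖ, dₖ₊₁ = (n − mₖ₊₁²)/dₖ, aₖ₊₁ = ⌊(a₀+mₖ₊₁)/dₖ₊₁⌋:
  k=1: m=13, d=4, a=6
  k=2: m=11, d=13, a=1
  k=3: m=2, d=13, a=1
  k=4: m=11, d=4, a=6
  k=5: m=13, d=1, a=26
d=1 and a=2a₀=26 at k=5, so the next step gives (m, d) = (13, 4) again — its k=1 value — and the period has length 5.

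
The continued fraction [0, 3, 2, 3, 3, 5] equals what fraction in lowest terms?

122/419

Using pₖ = aₖpₖ₋₁ + pₖ₋₂ and qₖ = aₖqₖ₋₁ + qₖ₋₂:
  k=0: a=0, p=0, q=1
  k=1: a=3, p=1, q=3
  k=2: a=2, p=2, q=7
  k=3: a=3, p=7, q=24
  k=4: a=3, p=23, q=79
  k=5: a=5, p=122, q=419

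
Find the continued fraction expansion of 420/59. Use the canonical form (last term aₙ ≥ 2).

420 = 7*59 + 7
59 = 8*7 + 3
7 = 2*3 + 1
3 = 3*1 + 0  (stop)
So 420/59 = [7; 8, 2, 3].

[7; 8, 2, 3]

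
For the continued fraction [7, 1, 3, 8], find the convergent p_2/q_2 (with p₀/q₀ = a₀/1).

31/4

Using pₖ = aₖpₖ₋₁ + pₖ₋₂, qₖ = aₖqₖ₋₁ + qₖ₋₂ (with p₋₁=1, p₋₂=0, q₋₁=0, q₋₂=1):
  k=0: a=7, p=7, q=1
  k=1: a=1, p=8, q=1
  k=2: a=3, p=31, q=4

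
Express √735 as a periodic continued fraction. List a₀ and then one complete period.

[27; 9, 54]

a₀ = ⌊√735⌋ = 27.
With m₀=0, d₀=1 and mₖ₊₁ = dₖaₖ − mₖ, dₖ₊₁ = (n − mₖ₊₁²)/dₖ, aₖ₊₁ = ⌊(a₀+mₖ₊₁)/dₖ₊₁⌋:
  k=1: m=27, d=6, a=9
  k=2: m=27, d=1, a=54
d=1 and a=2a₀=54 at k=2, so the next step gives (m, d) = (27, 6) again — its k=1 value — and the period has length 2.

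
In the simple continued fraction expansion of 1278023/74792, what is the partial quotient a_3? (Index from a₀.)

1278023 = 17·74792 + 6559   →  a_0 = 17
74792 = 11·6559 + 2643   →  a_1 = 11
6559 = 2·2643 + 1273   →  a_2 = 2
2643 = 2·1273 + 97   →  a_3 = 2

2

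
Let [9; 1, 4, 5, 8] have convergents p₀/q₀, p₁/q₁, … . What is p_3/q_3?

255/26

Using pₖ = aₖpₖ₋₁ + pₖ₋₂, qₖ = aₖqₖ₋₁ + qₖ₋₂ (with p₋₁=1, p₋₂=0, q₋₁=0, q₋₂=1):
  k=0: a=9, p=9, q=1
  k=1: a=1, p=10, q=1
  k=2: a=4, p=49, q=5
  k=3: a=5, p=255, q=26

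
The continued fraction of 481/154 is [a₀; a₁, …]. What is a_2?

9

481 = 3·154 + 19   →  a_0 = 3
154 = 8·19 + 2   →  a_1 = 8
19 = 9·2 + 1   →  a_2 = 9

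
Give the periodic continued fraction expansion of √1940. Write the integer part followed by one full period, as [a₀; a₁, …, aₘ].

a₀ = ⌊√1940⌋ = 44.
With m₀=0, d₀=1 and mₖ₊₁ = dₖaₖ − mₖ, dₖ₊₁ = (n − mₖ₊₁²)/dₖ, aₖ₊₁ = ⌊(a₀+mₖ₊₁)/dₖ₊₁⌋:
  k=1: m=44, d=4, a=22
  k=2: m=44, d=1, a=88
d=1 and a=2a₀=88 at k=2, so the next step gives (m, d) = (44, 4) again — its k=1 value — and the period has length 2.

[44; 22, 88]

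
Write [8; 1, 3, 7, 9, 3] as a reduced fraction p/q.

7217/824

Fold from the inside: start with 3/1.
  9 + 1/3 = 28/3
  7 + 3/28 = 199/28
  3 + 28/199 = 625/199
  1 + 199/625 = 824/625
  8 + 625/824 = 7217/824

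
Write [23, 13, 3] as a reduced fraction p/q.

923/40

Fold from the inside: start with 3/1.
  13 + 1/3 = 40/3
  23 + 3/40 = 923/40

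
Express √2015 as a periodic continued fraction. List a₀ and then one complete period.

a₀ = ⌊√2015⌋ = 44.
With m₀=0, d₀=1 and mₖ₊₁ = dₖaₖ − mₖ, dₖ₊₁ = (n − mₖ₊₁²)/dₖ, aₖ₊₁ = ⌊(a₀+mₖ₊₁)/dₖ₊₁⌋:
  k=1: m=44, d=79, a=1
  k=2: m=35, d=10, a=7
  k=3: m=35, d=79, a=1
  k=4: m=44, d=1, a=88
d=1 and a=2a₀=88 at k=4, so the next step gives (m, d) = (44, 79) again — its k=1 value — and the period has length 4.

[44; 1, 7, 1, 88]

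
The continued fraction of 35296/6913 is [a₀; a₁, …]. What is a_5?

3

35296 = 5·6913 + 731   →  a_0 = 5
6913 = 9·731 + 334   →  a_1 = 9
731 = 2·334 + 63   →  a_2 = 2
334 = 5·63 + 19   →  a_3 = 5
63 = 3·19 + 6   →  a_4 = 3
19 = 3·6 + 1   →  a_5 = 3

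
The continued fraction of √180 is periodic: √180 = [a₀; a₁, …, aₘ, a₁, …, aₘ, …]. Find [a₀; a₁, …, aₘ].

a₀ = ⌊√180⌋ = 13.
With m₀=0, d₀=1 and mₖ₊₁ = dₖaₖ − mₖ, dₖ₊₁ = (n − mₖ₊₁²)/dₖ, aₖ₊₁ = ⌊(a₀+mₖ₊₁)/dₖ₊₁⌋:
  k=1: m=13, d=11, a=2
  k=2: m=9, d=9, a=2
  k=3: m=9, d=11, a=2
  k=4: m=13, d=1, a=26
d=1 and a=2a₀=26 at k=4, so the next step gives (m, d) = (13, 11) again — its k=1 value — and the period has length 4.

[13; 2, 2, 2, 26]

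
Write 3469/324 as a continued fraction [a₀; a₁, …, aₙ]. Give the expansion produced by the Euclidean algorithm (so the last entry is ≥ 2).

3469 = 10·324 + 229
324 = 1·229 + 95
229 = 2·95 + 39
95 = 2·39 + 17
39 = 2·17 + 5
17 = 3·5 + 2
5 = 2·2 + 1
2 = 2·1 + 0  (stop)
So 3469/324 = [10; 1, 2, 2, 2, 3, 2, 2].

[10; 1, 2, 2, 2, 3, 2, 2]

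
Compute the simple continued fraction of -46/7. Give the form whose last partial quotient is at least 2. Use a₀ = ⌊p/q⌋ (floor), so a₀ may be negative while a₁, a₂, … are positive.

-46 = -7×7 + 3
7 = 2×3 + 1
3 = 3×1 + 0  (stop)
So -46/7 = [-7; 2, 3].

[-7; 2, 3]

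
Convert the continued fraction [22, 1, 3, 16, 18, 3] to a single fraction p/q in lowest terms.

Fold from the inside: start with 3/1.
  18 + 1/3 = 55/3
  16 + 3/55 = 883/55
  3 + 55/883 = 2704/883
  1 + 883/2704 = 3587/2704
  22 + 2704/3587 = 81618/3587

81618/3587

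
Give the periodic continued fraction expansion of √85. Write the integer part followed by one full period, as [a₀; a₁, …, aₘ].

[9; 4, 1, 1, 4, 18]

a₀ = ⌊√85⌋ = 9.
With m₀=0, d₀=1 and mₖ₊₁ = dₖaₖ − mₖ, dₖ₊₁ = (n − mₖ₊₁²)/dₖ, aₖ₊₁ = ⌊(a₀+mₖ₊₁)/dₖ₊₁⌋:
  k=1: m=9, d=4, a=4
  k=2: m=7, d=9, a=1
  k=3: m=2, d=9, a=1
  k=4: m=7, d=4, a=4
  k=5: m=9, d=1, a=18
d=1 and a=2a₀=18 at k=5, so the next step gives (m, d) = (9, 4) again — its k=1 value — and the period has length 5.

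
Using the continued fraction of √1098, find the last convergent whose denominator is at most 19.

497/15

√1098 = [33; 7, 2, 1, 6, 1, 2, 7, 66, …] (period length 8).
Convergents:
  p_0/q_0 = 33/1
  p_1/q_1 = 232/7
  p_2/q_2 = 497/15
  p_3/q_3 = 729/22
q_2 = 15 ≤ 19 < 22 = q_3, so the answer is 497/15.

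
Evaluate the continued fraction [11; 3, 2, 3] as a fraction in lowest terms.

Using pₖ = aₖpₖ₋₁ + pₖ₋₂ and qₖ = aₖqₖ₋₁ + qₖ₋₂:
  k=0: a=11, p=11, q=1
  k=1: a=3, p=34, q=3
  k=2: a=2, p=79, q=7
  k=3: a=3, p=271, q=24

271/24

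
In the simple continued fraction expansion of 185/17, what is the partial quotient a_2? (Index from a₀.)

7

185 = 10·17 + 15   →  a_0 = 10
17 = 1·15 + 2   →  a_1 = 1
15 = 7·2 + 1   →  a_2 = 7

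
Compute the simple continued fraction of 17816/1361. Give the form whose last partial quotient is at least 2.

17816 = 13*1361 + 123
1361 = 11*123 + 8
123 = 15*8 + 3
8 = 2*3 + 2
3 = 1*2 + 1
2 = 2*1 + 0  (stop)
So 17816/1361 = [13; 11, 15, 2, 1, 2].

[13; 11, 15, 2, 1, 2]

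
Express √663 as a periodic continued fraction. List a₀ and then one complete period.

[25; 1, 2, 1, 50]

a₀ = ⌊√663⌋ = 25.
With m₀=0, d₀=1 and mₖ₊₁ = dₖaₖ − mₖ, dₖ₊₁ = (n − mₖ₊₁²)/dₖ, aₖ₊₁ = ⌊(a₀+mₖ₊₁)/dₖ₊₁⌋:
  k=1: m=25, d=38, a=1
  k=2: m=13, d=13, a=2
  k=3: m=13, d=38, a=1
  k=4: m=25, d=1, a=50
d=1 and a=2a₀=50 at k=4, so the next step gives (m, d) = (25, 38) again — its k=1 value — and the period has length 4.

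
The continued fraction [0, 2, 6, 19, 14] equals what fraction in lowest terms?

Using pₖ = aₖpₖ₋₁ + pₖ₋₂ and qₖ = aₖqₖ₋₁ + qₖ₋₂:
  k=0: a=0, p=0, q=1
  k=1: a=2, p=1, q=2
  k=2: a=6, p=6, q=13
  k=3: a=19, p=115, q=249
  k=4: a=14, p=1616, q=3499

1616/3499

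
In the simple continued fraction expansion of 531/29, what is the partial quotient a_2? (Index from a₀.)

4

531 = 18·29 + 9   →  a_0 = 18
29 = 3·9 + 2   →  a_1 = 3
9 = 4·2 + 1   →  a_2 = 4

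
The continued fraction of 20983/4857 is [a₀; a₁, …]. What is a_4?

9

20983 = 4·4857 + 1555   →  a_0 = 4
4857 = 3·1555 + 192   →  a_1 = 3
1555 = 8·192 + 19   →  a_2 = 8
192 = 10·19 + 2   →  a_3 = 10
19 = 9·2 + 1   →  a_4 = 9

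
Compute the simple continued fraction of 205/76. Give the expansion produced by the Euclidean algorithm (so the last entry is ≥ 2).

[2; 1, 2, 3, 3, 2]

205 = 2·76 + 53
76 = 1·53 + 23
53 = 2·23 + 7
23 = 3·7 + 2
7 = 3·2 + 1
2 = 2·1 + 0  (stop)
So 205/76 = [2; 1, 2, 3, 3, 2].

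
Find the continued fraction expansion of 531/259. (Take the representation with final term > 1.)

531 = 2×259 + 13
259 = 19×13 + 12
13 = 1×12 + 1
12 = 12×1 + 0  (stop)
So 531/259 = [2; 19, 1, 12].

[2; 19, 1, 12]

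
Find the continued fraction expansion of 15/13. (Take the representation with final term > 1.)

15 = 1×13 + 2
13 = 6×2 + 1
2 = 2×1 + 0  (stop)
So 15/13 = [1; 6, 2].

[1; 6, 2]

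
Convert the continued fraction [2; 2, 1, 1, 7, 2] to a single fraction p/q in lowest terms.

194/81

Using pₖ = aₖpₖ₋₁ + pₖ₋₂ and qₖ = aₖqₖ₋₁ + qₖ₋₂:
  k=0: a=2, p=2, q=1
  k=1: a=2, p=5, q=2
  k=2: a=1, p=7, q=3
  k=3: a=1, p=12, q=5
  k=4: a=7, p=91, q=38
  k=5: a=2, p=194, q=81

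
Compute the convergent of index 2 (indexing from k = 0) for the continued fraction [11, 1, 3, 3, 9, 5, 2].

Using pₖ = aₖpₖ₋₁ + pₖ₋₂, qₖ = aₖqₖ₋₁ + qₖ₋₂ (with p₋₁=1, p₋₂=0, q₋₁=0, q₋₂=1):
  k=0: a=11, p=11, q=1
  k=1: a=1, p=12, q=1
  k=2: a=3, p=47, q=4

47/4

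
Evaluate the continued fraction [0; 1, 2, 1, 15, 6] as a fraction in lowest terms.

Using pₖ = aₖpₖ₋₁ + pₖ₋₂ and qₖ = aₖqₖ₋₁ + qₖ₋₂:
  k=0: a=0, p=0, q=1
  k=1: a=1, p=1, q=1
  k=2: a=2, p=2, q=3
  k=3: a=1, p=3, q=4
  k=4: a=15, p=47, q=63
  k=5: a=6, p=285, q=382

285/382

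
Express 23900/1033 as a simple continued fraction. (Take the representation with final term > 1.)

23900 = 23·1033 + 141
1033 = 7·141 + 46
141 = 3·46 + 3
46 = 15·3 + 1
3 = 3·1 + 0  (stop)
So 23900/1033 = [23; 7, 3, 15, 3].

[23; 7, 3, 15, 3]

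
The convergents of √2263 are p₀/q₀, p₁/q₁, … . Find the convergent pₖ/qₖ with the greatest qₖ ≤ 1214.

47571/1000

√2263 = [47; 1, 1, 3, 47, 3, 1, 1, 94, …] (period length 8).
Convergents:
  p_0/q_0 = 47/1
  p_1/q_1 = 48/1
  p_2/q_2 = 95/2
  p_3/q_3 = 333/7
  p_4/q_4 = 15746/331
  p_5/q_5 = 47571/1000
  p_6/q_6 = 63317/1331
q_5 = 1000 ≤ 1214 < 1331 = q_6, so the answer is 47571/1000.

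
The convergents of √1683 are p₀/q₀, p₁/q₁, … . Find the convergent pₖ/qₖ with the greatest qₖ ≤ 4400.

137965/3363

√1683 = [41; 41, 82, …] (period length 2).
Convergents:
  p_0/q_0 = 41/1
  p_1/q_1 = 1682/41
  p_2/q_2 = 137965/3363
  p_3/q_3 = 5658247/137924
q_2 = 3363 ≤ 4400 < 137924 = q_3, so the answer is 137965/3363.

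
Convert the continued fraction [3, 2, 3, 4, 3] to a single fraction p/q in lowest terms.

Using pₖ = aₖpₖ₋₁ + pₖ₋₂ and qₖ = aₖqₖ₋₁ + qₖ₋₂:
  k=0: a=3, p=3, q=1
  k=1: a=2, p=7, q=2
  k=2: a=3, p=24, q=7
  k=3: a=4, p=103, q=30
  k=4: a=3, p=333, q=97

333/97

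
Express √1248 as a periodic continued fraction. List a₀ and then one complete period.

a₀ = ⌊√1248⌋ = 35.

[35; 3, 17, 3, 70]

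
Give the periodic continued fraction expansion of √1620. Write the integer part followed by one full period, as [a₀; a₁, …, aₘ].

a₀ = ⌊√1620⌋ = 40.
With m₀=0, d₀=1 and mₖ₊₁ = dₖaₖ − mₖ, dₖ₊₁ = (n − mₖ₊₁²)/dₖ, aₖ₊₁ = ⌊(a₀+mₖ₊₁)/dₖ₊₁⌋:
  k=1: m=40, d=20, a=4
  k=2: m=40, d=1, a=80
d=1 and a=2a₀=80 at k=2, so the next step gives (m, d) = (40, 20) again — its k=1 value — and the period has length 2.

[40; 4, 80]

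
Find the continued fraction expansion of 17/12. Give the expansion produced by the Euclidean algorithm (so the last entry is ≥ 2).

[1; 2, 2, 2]

17 = 1·12 + 5
12 = 2·5 + 2
5 = 2·2 + 1
2 = 2·1 + 0  (stop)
So 17/12 = [1; 2, 2, 2].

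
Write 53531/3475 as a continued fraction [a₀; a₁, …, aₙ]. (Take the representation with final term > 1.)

[15; 2, 2, 8, 3, 2, 11]

53531 = 15×3475 + 1406
3475 = 2×1406 + 663
1406 = 2×663 + 80
663 = 8×80 + 23
80 = 3×23 + 11
23 = 2×11 + 1
11 = 11×1 + 0  (stop)
So 53531/3475 = [15; 2, 2, 8, 3, 2, 11].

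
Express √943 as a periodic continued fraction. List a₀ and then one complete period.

[30; 1, 2, 2, 2, 1, 60]

a₀ = ⌊√943⌋ = 30.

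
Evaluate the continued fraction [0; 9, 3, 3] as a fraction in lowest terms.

Using pₖ = aₖpₖ₋₁ + pₖ₋₂ and qₖ = aₖqₖ₋₁ + qₖ₋₂:
  k=0: a=0, p=0, q=1
  k=1: a=9, p=1, q=9
  k=2: a=3, p=3, q=28
  k=3: a=3, p=10, q=93

10/93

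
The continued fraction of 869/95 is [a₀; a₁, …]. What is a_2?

869 = 9·95 + 14   →  a_0 = 9
95 = 6·14 + 11   →  a_1 = 6
14 = 1·11 + 3   →  a_2 = 1

1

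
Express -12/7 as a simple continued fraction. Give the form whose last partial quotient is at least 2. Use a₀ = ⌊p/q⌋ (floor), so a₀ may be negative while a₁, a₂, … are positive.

[-2; 3, 2]

-12 = -2·7 + 2
7 = 3·2 + 1
2 = 2·1 + 0  (stop)
So -12/7 = [-2; 3, 2].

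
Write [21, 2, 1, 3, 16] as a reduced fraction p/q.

Using pₖ = aₖpₖ₋₁ + pₖ₋₂ and qₖ = aₖqₖ₋₁ + qₖ₋₂:
  k=0: a=21, p=21, q=1
  k=1: a=2, p=43, q=2
  k=2: a=1, p=64, q=3
  k=3: a=3, p=235, q=11
  k=4: a=16, p=3824, q=179

3824/179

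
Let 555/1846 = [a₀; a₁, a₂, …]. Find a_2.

3

555 = 0·1846 + 555   →  a_0 = 0
1846 = 3·555 + 181   →  a_1 = 3
555 = 3·181 + 12   →  a_2 = 3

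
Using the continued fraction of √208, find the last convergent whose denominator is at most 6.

72/5

√208 = [14; 2, 2, 1, 2, 2, 28, …] (period length 6).
Convergents:
  p_0/q_0 = 14/1
  p_1/q_1 = 29/2
  p_2/q_2 = 72/5
  p_3/q_3 = 101/7
q_2 = 5 ≤ 6 < 7 = q_3, so the answer is 72/5.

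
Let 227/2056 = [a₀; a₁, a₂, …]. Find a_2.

17

227 = 0·2056 + 227   →  a_0 = 0
2056 = 9·227 + 13   →  a_1 = 9
227 = 17·13 + 6   →  a_2 = 17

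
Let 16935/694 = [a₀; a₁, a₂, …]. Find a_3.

16935 = 24·694 + 279   →  a_0 = 24
694 = 2·279 + 136   →  a_1 = 2
279 = 2·136 + 7   →  a_2 = 2
136 = 19·7 + 3   →  a_3 = 19

19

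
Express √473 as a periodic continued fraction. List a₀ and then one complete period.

[21; 1, 2, 1, 42]

a₀ = ⌊√473⌋ = 21.
With m₀=0, d₀=1 and mₖ₊₁ = dₖaₖ − mₖ, dₖ₊₁ = (n − mₖ₊₁²)/dₖ, aₖ₊₁ = ⌊(a₀+mₖ₊₁)/dₖ₊₁⌋:
  k=1: m=21, d=32, a=1
  k=2: m=11, d=11, a=2
  k=3: m=11, d=32, a=1
  k=4: m=21, d=1, a=42
d=1 and a=2a₀=42 at k=4, so the next step gives (m, d) = (21, 32) again — its k=1 value — and the period has length 4.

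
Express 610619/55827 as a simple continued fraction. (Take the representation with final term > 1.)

[10; 1, 15, 19, 2, 3, 12, 2]

610619 = 10×55827 + 52349
55827 = 1×52349 + 3478
52349 = 15×3478 + 179
3478 = 19×179 + 77
179 = 2×77 + 25
77 = 3×25 + 2
25 = 12×2 + 1
2 = 2×1 + 0  (stop)
So 610619/55827 = [10; 1, 15, 19, 2, 3, 12, 2].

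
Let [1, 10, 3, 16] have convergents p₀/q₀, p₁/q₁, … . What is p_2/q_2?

Using pₖ = aₖpₖ₋₁ + pₖ₋₂, qₖ = aₖqₖ₋₁ + qₖ₋₂ (with p₋₁=1, p₋₂=0, q₋₁=0, q₋₂=1):
  k=0: a=1, p=1, q=1
  k=1: a=10, p=11, q=10
  k=2: a=3, p=34, q=31

34/31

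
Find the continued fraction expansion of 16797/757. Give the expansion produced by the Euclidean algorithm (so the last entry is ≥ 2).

[22; 5, 3, 2, 2, 8]

16797 = 22×757 + 143
757 = 5×143 + 42
143 = 3×42 + 17
42 = 2×17 + 8
17 = 2×8 + 1
8 = 8×1 + 0  (stop)
So 16797/757 = [22; 5, 3, 2, 2, 8].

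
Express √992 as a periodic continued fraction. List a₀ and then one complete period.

a₀ = ⌊√992⌋ = 31.
With m₀=0, d₀=1 and mₖ₊₁ = dₖaₖ − mₖ, dₖ₊₁ = (n − mₖ₊₁²)/dₖ, aₖ₊₁ = ⌊(a₀+mₖ₊₁)/dₖ₊₁⌋:
  k=1: m=31, d=31, a=2
  k=2: m=31, d=1, a=62
d=1 and a=2a₀=62 at k=2, so the next step gives (m, d) = (31, 31) again — its k=1 value — and the period has length 2.

[31; 2, 62]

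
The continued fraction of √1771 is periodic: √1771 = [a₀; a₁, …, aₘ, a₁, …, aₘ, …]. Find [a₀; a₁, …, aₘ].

[42; 12, 84]

a₀ = ⌊√1771⌋ = 42.
With m₀=0, d₀=1 and mₖ₊₁ = dₖaₖ − mₖ, dₖ₊₁ = (n − mₖ₊₁²)/dₖ, aₖ₊₁ = ⌊(a₀+mₖ₊₁)/dₖ₊₁⌋:
  k=1: m=42, d=7, a=12
  k=2: m=42, d=1, a=84
d=1 and a=2a₀=84 at k=2, so the next step gives (m, d) = (42, 7) again — its k=1 value — and the period has length 2.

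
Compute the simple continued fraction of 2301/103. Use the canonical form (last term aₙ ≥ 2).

[22; 2, 1, 16, 2]

2301 = 22×103 + 35
103 = 2×35 + 33
35 = 1×33 + 2
33 = 16×2 + 1
2 = 2×1 + 0  (stop)
So 2301/103 = [22; 2, 1, 16, 2].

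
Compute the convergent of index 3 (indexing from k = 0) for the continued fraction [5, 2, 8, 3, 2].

Using pₖ = aₖpₖ₋₁ + pₖ₋₂, qₖ = aₖqₖ₋₁ + qₖ₋₂ (with p₋₁=1, p₋₂=0, q₋₁=0, q₋₂=1):
  k=0: a=5, p=5, q=1
  k=1: a=2, p=11, q=2
  k=2: a=8, p=93, q=17
  k=3: a=3, p=290, q=53

290/53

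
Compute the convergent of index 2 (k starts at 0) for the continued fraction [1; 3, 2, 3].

9/7

Using pₖ = aₖpₖ₋₁ + pₖ₋₂, qₖ = aₖqₖ₋₁ + qₖ₋₂ (with p₋₁=1, p₋₂=0, q₋₁=0, q₋₂=1):
  k=0: a=1, p=1, q=1
  k=1: a=3, p=4, q=3
  k=2: a=2, p=9, q=7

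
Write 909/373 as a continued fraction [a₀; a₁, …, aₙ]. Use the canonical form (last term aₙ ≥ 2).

[2; 2, 3, 2, 7, 3]

909 = 2×373 + 163
373 = 2×163 + 47
163 = 3×47 + 22
47 = 2×22 + 3
22 = 7×3 + 1
3 = 3×1 + 0  (stop)
So 909/373 = [2; 2, 3, 2, 7, 3].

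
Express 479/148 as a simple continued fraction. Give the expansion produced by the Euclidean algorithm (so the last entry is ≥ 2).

[3; 4, 4, 2, 1, 2]

479 = 3·148 + 35
148 = 4·35 + 8
35 = 4·8 + 3
8 = 2·3 + 2
3 = 1·2 + 1
2 = 2·1 + 0  (stop)
So 479/148 = [3; 4, 4, 2, 1, 2].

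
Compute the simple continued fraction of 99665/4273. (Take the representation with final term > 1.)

99665 = 23·4273 + 1386
4273 = 3·1386 + 115
1386 = 12·115 + 6
115 = 19·6 + 1
6 = 6·1 + 0  (stop)
So 99665/4273 = [23; 3, 12, 19, 6].

[23; 3, 12, 19, 6]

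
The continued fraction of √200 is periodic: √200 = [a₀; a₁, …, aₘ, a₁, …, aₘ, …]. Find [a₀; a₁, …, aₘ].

[14; 7, 28]

a₀ = ⌊√200⌋ = 14.
With m₀=0, d₀=1 and mₖ₊₁ = dₖaₖ − mₖ, dₖ₊₁ = (n − mₖ₊₁²)/dₖ, aₖ₊₁ = ⌊(a₀+mₖ₊₁)/dₖ₊₁⌋:
  k=1: m=14, d=4, a=7
  k=2: m=14, d=1, a=28
d=1 and a=2a₀=28 at k=2, so the next step gives (m, d) = (14, 4) again — its k=1 value — and the period has length 2.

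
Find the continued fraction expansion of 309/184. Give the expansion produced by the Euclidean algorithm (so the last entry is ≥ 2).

[1; 1, 2, 8, 2, 3]

309 = 1*184 + 125
184 = 1*125 + 59
125 = 2*59 + 7
59 = 8*7 + 3
7 = 2*3 + 1
3 = 3*1 + 0  (stop)
So 309/184 = [1; 1, 2, 8, 2, 3].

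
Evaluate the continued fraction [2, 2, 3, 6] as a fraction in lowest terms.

Fold from the inside: start with 6/1.
  3 + 1/6 = 19/6
  2 + 6/19 = 44/19
  2 + 19/44 = 107/44

107/44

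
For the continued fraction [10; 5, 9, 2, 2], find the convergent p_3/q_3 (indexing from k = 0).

Using pₖ = aₖpₖ₋₁ + pₖ₋₂, qₖ = aₖqₖ₋₁ + qₖ₋₂ (with p₋₁=1, p₋₂=0, q₋₁=0, q₋₂=1):
  k=0: a=10, p=10, q=1
  k=1: a=5, p=51, q=5
  k=2: a=9, p=469, q=46
  k=3: a=2, p=989, q=97

989/97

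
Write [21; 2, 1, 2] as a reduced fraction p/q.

171/8

Fold from the inside: start with 2/1.
  1 + 1/2 = 3/2
  2 + 2/3 = 8/3
  21 + 3/8 = 171/8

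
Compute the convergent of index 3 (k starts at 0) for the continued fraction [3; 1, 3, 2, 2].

Using pₖ = aₖpₖ₋₁ + pₖ₋₂, qₖ = aₖqₖ₋₁ + qₖ₋₂ (with p₋₁=1, p₋₂=0, q₋₁=0, q₋₂=1):
  k=0: a=3, p=3, q=1
  k=1: a=1, p=4, q=1
  k=2: a=3, p=15, q=4
  k=3: a=2, p=34, q=9

34/9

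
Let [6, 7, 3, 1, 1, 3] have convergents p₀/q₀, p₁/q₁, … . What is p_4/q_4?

Using pₖ = aₖpₖ₋₁ + pₖ₋₂, qₖ = aₖqₖ₋₁ + qₖ₋₂ (with p₋₁=1, p₋₂=0, q₋₁=0, q₋₂=1):
  k=0: a=6, p=6, q=1
  k=1: a=7, p=43, q=7
  k=2: a=3, p=135, q=22
  k=3: a=1, p=178, q=29
  k=4: a=1, p=313, q=51

313/51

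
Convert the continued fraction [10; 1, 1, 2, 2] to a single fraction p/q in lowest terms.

127/12

Using pₖ = aₖpₖ₋₁ + pₖ₋₂ and qₖ = aₖqₖ₋₁ + qₖ₋₂:
  k=0: a=10, p=10, q=1
  k=1: a=1, p=11, q=1
  k=2: a=1, p=21, q=2
  k=3: a=2, p=53, q=5
  k=4: a=2, p=127, q=12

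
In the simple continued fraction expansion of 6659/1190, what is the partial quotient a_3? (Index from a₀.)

6659 = 5·1190 + 709   →  a_0 = 5
1190 = 1·709 + 481   →  a_1 = 1
709 = 1·481 + 228   →  a_2 = 1
481 = 2·228 + 25   →  a_3 = 2

2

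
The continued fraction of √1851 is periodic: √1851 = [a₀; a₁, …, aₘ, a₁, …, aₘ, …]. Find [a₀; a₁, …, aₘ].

[43; 43, 86]

a₀ = ⌊√1851⌋ = 43.
With m₀=0, d₀=1 and mₖ₊₁ = dₖaₖ − mₖ, dₖ₊₁ = (n − mₖ₊₁²)/dₖ, aₖ₊₁ = ⌊(a₀+mₖ₊₁)/dₖ₊₁⌋:
  k=1: m=43, d=2, a=43
  k=2: m=43, d=1, a=86
d=1 and a=2a₀=86 at k=2, so the next step gives (m, d) = (43, 2) again — its k=1 value — and the period has length 2.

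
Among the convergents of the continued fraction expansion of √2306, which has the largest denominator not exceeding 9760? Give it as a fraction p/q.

221328/4609

√2306 = [48; 48, 96, …] (period length 2).
Convergents:
  p_0/q_0 = 48/1
  p_1/q_1 = 2305/48
  p_2/q_2 = 221328/4609
  p_3/q_3 = 10626049/221280
q_2 = 4609 ≤ 9760 < 221280 = q_3, so the answer is 221328/4609.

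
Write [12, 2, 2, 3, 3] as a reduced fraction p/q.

Fold from the inside: start with 3/1.
  3 + 1/3 = 10/3
  2 + 3/10 = 23/10
  2 + 10/23 = 56/23
  12 + 23/56 = 695/56

695/56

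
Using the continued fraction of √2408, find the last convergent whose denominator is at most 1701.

67375/1373

√2408 = [49; 14, 98, …] (period length 2).
Convergents:
  p_0/q_0 = 49/1
  p_1/q_1 = 687/14
  p_2/q_2 = 67375/1373
  p_3/q_3 = 943937/19236
q_2 = 1373 ≤ 1701 < 19236 = q_3, so the answer is 67375/1373.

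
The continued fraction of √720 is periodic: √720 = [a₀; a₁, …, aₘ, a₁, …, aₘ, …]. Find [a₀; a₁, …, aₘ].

[26; 1, 4, 1, 52]

a₀ = ⌊√720⌋ = 26.
With m₀=0, d₀=1 and mₖ₊₁ = dₖaₖ − mₖ, dₖ₊₁ = (n − mₖ₊₁²)/dₖ, aₖ₊₁ = ⌊(a₀+mₖ₊₁)/dₖ₊₁⌋:
  k=1: m=26, d=44, a=1
  k=2: m=18, d=9, a=4
  k=3: m=18, d=44, a=1
  k=4: m=26, d=1, a=52
d=1 and a=2a₀=52 at k=4, so the next step gives (m, d) = (26, 44) again — its k=1 value — and the period has length 4.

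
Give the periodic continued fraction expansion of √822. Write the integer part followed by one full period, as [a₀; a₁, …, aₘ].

a₀ = ⌊√822⌋ = 28.
With m₀=0, d₀=1 and mₖ₊₁ = dₖaₖ − mₖ, dₖ₊₁ = (n − mₖ₊₁²)/dₖ, aₖ₊₁ = ⌊(a₀+mₖ₊₁)/dₖ₊₁⌋:
  k=1: m=28, d=38, a=1
  k=2: m=10, d=19, a=2
  k=3: m=28, d=2, a=28
  k=4: m=28, d=19, a=2
  k=5: m=10, d=38, a=1
  k=6: m=28, d=1, a=56
d=1 and a=2a₀=56 at k=6, so the next step gives (m, d) = (28, 38) again — its k=1 value — and the period has length 6.

[28; 1, 2, 28, 2, 1, 56]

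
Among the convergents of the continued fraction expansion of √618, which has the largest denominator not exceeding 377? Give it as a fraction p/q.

√618 = [24; 1, 6, 8, 6, 1, 48, …] (period length 6).
Convergents:
  p_0/q_0 = 24/1
  p_1/q_1 = 25/1
  p_2/q_2 = 174/7
  p_3/q_3 = 1417/57
  p_4/q_4 = 8676/349
  p_5/q_5 = 10093/406
q_4 = 349 ≤ 377 < 406 = q_5, so the answer is 8676/349.

8676/349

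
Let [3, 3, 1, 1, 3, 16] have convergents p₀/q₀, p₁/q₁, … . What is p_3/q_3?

23/7

Using pₖ = aₖpₖ₋₁ + pₖ₋₂, qₖ = aₖqₖ₋₁ + qₖ₋₂ (with p₋₁=1, p₋₂=0, q₋₁=0, q₋₂=1):
  k=0: a=3, p=3, q=1
  k=1: a=3, p=10, q=3
  k=2: a=1, p=13, q=4
  k=3: a=1, p=23, q=7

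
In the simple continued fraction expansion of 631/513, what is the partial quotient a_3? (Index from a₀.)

1

631 = 1·513 + 118   →  a_0 = 1
513 = 4·118 + 41   →  a_1 = 4
118 = 2·41 + 36   →  a_2 = 2
41 = 1·36 + 5   →  a_3 = 1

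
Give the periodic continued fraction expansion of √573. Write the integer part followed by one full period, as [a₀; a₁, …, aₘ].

[23; 1, 14, 1, 46]

a₀ = ⌊√573⌋ = 23.
With m₀=0, d₀=1 and mₖ₊₁ = dₖaₖ − mₖ, dₖ₊₁ = (n − mₖ₊₁²)/dₖ, aₖ₊₁ = ⌊(a₀+mₖ₊₁)/dₖ₊₁⌋:
  k=1: m=23, d=44, a=1
  k=2: m=21, d=3, a=14
  k=3: m=21, d=44, a=1
  k=4: m=23, d=1, a=46
d=1 and a=2a₀=46 at k=4, so the next step gives (m, d) = (23, 44) again — its k=1 value — and the period has length 4.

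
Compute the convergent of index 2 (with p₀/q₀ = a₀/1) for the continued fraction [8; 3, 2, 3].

58/7

Using pₖ = aₖpₖ₋₁ + pₖ₋₂, qₖ = aₖqₖ₋₁ + qₖ₋₂ (with p₋₁=1, p₋₂=0, q₋₁=0, q₋₂=1):
  k=0: a=8, p=8, q=1
  k=1: a=3, p=25, q=3
  k=2: a=2, p=58, q=7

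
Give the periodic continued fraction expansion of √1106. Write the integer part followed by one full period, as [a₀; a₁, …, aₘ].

a₀ = ⌊√1106⌋ = 33.

[33; 3, 1, 8, 1, 3, 66]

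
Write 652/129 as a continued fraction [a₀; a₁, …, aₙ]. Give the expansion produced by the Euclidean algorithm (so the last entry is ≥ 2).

652 = 5×129 + 7
129 = 18×7 + 3
7 = 2×3 + 1
3 = 3×1 + 0  (stop)
So 652/129 = [5; 18, 2, 3].

[5; 18, 2, 3]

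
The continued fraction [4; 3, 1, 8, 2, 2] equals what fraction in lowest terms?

Fold from the inside: start with 2/1.
  2 + 1/2 = 5/2
  8 + 2/5 = 42/5
  1 + 5/42 = 47/42
  3 + 42/47 = 183/47
  4 + 47/183 = 779/183

779/183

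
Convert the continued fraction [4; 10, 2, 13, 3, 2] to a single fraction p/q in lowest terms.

8285/2023

Fold from the inside: start with 2/1.
  3 + 1/2 = 7/2
  13 + 2/7 = 93/7
  2 + 7/93 = 193/93
  10 + 93/193 = 2023/193
  4 + 193/2023 = 8285/2023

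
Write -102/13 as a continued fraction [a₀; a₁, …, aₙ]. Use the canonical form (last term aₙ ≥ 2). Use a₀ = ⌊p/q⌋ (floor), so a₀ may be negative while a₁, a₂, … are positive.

-102 = -8*13 + 2
13 = 6*2 + 1
2 = 2*1 + 0  (stop)
So -102/13 = [-8; 6, 2].

[-8; 6, 2]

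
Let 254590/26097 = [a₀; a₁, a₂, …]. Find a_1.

254590 = 9·26097 + 19717   →  a_0 = 9
26097 = 1·19717 + 6380   →  a_1 = 1

1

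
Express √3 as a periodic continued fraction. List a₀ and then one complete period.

[1; 1, 2]

a₀ = ⌊√3⌋ = 1.
With m₀=0, d₀=1 and mₖ₊₁ = dₖaₖ − mₖ, dₖ₊₁ = (n − mₖ₊₁²)/dₖ, aₖ₊₁ = ⌊(a₀+mₖ₊₁)/dₖ₊₁⌋:
  k=1: m=1, d=2, a=1
  k=2: m=1, d=1, a=2
d=1 and a=2a₀=2 at k=2, so the next step gives (m, d) = (1, 2) again — its k=1 value — and the period has length 2.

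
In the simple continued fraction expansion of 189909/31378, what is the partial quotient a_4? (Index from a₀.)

16

189909 = 6·31378 + 1641   →  a_0 = 6
31378 = 19·1641 + 199   →  a_1 = 19
1641 = 8·199 + 49   →  a_2 = 8
199 = 4·49 + 3   →  a_3 = 4
49 = 16·3 + 1   →  a_4 = 16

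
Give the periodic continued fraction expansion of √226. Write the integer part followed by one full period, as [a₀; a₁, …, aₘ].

a₀ = ⌊√226⌋ = 15.
With m₀=0, d₀=1 and mₖ₊₁ = dₖaₖ − mₖ, dₖ₊₁ = (n − mₖ₊₁²)/dₖ, aₖ₊₁ = ⌊(a₀+mₖ₊₁)/dₖ₊₁⌋:
  k=1: m=15, d=1, a=30
d=1 and a=2a₀=30 at k=1, so the next step gives (m, d) = (15, 1) again — its k=1 value — and the period has length 1.

[15; 30]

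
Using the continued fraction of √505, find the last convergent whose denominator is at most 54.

√505 = [22; 2, 8, 2, 44, …] (period length 4).
Convergents:
  p_0/q_0 = 22/1
  p_1/q_1 = 45/2
  p_2/q_2 = 382/17
  p_3/q_3 = 809/36
  p_4/q_4 = 35978/1601
q_3 = 36 ≤ 54 < 1601 = q_4, so the answer is 809/36.

809/36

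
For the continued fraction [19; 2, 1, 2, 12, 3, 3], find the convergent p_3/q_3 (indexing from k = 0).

155/8

Using pₖ = aₖpₖ₋₁ + pₖ₋₂, qₖ = aₖqₖ₋₁ + qₖ₋₂ (with p₋₁=1, p₋₂=0, q₋₁=0, q₋₂=1):
  k=0: a=19, p=19, q=1
  k=1: a=2, p=39, q=2
  k=2: a=1, p=58, q=3
  k=3: a=2, p=155, q=8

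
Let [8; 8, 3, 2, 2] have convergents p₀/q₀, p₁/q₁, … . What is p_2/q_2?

203/25

Using pₖ = aₖpₖ₋₁ + pₖ₋₂, qₖ = aₖqₖ₋₁ + qₖ₋₂ (with p₋₁=1, p₋₂=0, q₋₁=0, q₋₂=1):
  k=0: a=8, p=8, q=1
  k=1: a=8, p=65, q=8
  k=2: a=3, p=203, q=25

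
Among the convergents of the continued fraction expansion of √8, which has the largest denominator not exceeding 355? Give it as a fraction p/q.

577/204

√8 = [2; 1, 4, …] (period length 2).
Convergents:
  p_0/q_0 = 2/1
  p_1/q_1 = 3/1
  p_2/q_2 = 14/5
  p_3/q_3 = 17/6
  p_4/q_4 = 82/29
  p_5/q_5 = 99/35
  p_6/q_6 = 478/169
  p_7/q_7 = 577/204
  p_8/q_8 = 2786/985
q_7 = 204 ≤ 355 < 985 = q_8, so the answer is 577/204.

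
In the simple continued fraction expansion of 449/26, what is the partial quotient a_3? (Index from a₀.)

2

449 = 17·26 + 7   →  a_0 = 17
26 = 3·7 + 5   →  a_1 = 3
7 = 1·5 + 2   →  a_2 = 1
5 = 2·2 + 1   →  a_3 = 2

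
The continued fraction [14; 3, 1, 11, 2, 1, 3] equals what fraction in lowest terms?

Using pₖ = aₖpₖ₋₁ + pₖ₋₂ and qₖ = aₖqₖ₋₁ + qₖ₋₂:
  k=0: a=14, p=14, q=1
  k=1: a=3, p=43, q=3
  k=2: a=1, p=57, q=4
  k=3: a=11, p=670, q=47
  k=4: a=2, p=1397, q=98
  k=5: a=1, p=2067, q=145
  k=6: a=3, p=7598, q=533

7598/533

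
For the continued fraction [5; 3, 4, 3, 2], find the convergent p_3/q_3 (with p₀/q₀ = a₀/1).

Using pₖ = aₖpₖ₋₁ + pₖ₋₂, qₖ = aₖqₖ₋₁ + qₖ₋₂ (with p₋₁=1, p₋₂=0, q₋₁=0, q₋₂=1):
  k=0: a=5, p=5, q=1
  k=1: a=3, p=16, q=3
  k=2: a=4, p=69, q=13
  k=3: a=3, p=223, q=42

223/42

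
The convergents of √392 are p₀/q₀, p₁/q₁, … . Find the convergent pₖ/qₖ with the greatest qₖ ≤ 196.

3841/194

√392 = [19; 1, 3, 1, 38, …] (period length 4).
Convergents:
  p_0/q_0 = 19/1
  p_1/q_1 = 20/1
  p_2/q_2 = 79/4
  p_3/q_3 = 99/5
  p_4/q_4 = 3841/194
  p_5/q_5 = 3940/199
q_4 = 194 ≤ 196 < 199 = q_5, so the answer is 3841/194.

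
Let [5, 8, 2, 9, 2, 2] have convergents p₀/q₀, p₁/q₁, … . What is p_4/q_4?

1735/339

Using pₖ = aₖpₖ₋₁ + pₖ₋₂, qₖ = aₖqₖ₋₁ + qₖ₋₂ (with p₋₁=1, p₋₂=0, q₋₁=0, q₋₂=1):
  k=0: a=5, p=5, q=1
  k=1: a=8, p=41, q=8
  k=2: a=2, p=87, q=17
  k=3: a=9, p=824, q=161
  k=4: a=2, p=1735, q=339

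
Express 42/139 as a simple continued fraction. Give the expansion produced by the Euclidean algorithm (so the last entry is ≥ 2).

[0; 3, 3, 4, 3]

42 = 0*139 + 42
139 = 3*42 + 13
42 = 3*13 + 3
13 = 4*3 + 1
3 = 3*1 + 0  (stop)
So 42/139 = [0; 3, 3, 4, 3].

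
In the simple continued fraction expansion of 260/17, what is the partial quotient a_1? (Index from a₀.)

260 = 15·17 + 5   →  a_0 = 15
17 = 3·5 + 2   →  a_1 = 3

3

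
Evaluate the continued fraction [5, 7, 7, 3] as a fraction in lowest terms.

807/157

Fold from the inside: start with 3/1.
  7 + 1/3 = 22/3
  7 + 3/22 = 157/22
  5 + 22/157 = 807/157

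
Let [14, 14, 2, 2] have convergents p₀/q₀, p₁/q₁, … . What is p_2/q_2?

Using pₖ = aₖpₖ₋₁ + pₖ₋₂, qₖ = aₖqₖ₋₁ + qₖ₋₂ (with p₋₁=1, p₋₂=0, q₋₁=0, q₋₂=1):
  k=0: a=14, p=14, q=1
  k=1: a=14, p=197, q=14
  k=2: a=2, p=408, q=29

408/29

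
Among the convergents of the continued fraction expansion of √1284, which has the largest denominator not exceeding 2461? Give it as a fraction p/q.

√1284 = [35; 1, 4, 1, 70, …] (period length 4).
Convergents:
  p_0/q_0 = 35/1
  p_1/q_1 = 36/1
  p_2/q_2 = 179/5
  p_3/q_3 = 215/6
  p_4/q_4 = 15229/425
  p_5/q_5 = 15444/431
  p_6/q_6 = 77005/2149
  p_7/q_7 = 92449/2580
q_6 = 2149 ≤ 2461 < 2580 = q_7, so the answer is 77005/2149.

77005/2149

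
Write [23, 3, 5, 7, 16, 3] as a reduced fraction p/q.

132488/5683

Fold from the inside: start with 3/1.
  16 + 1/3 = 49/3
  7 + 3/49 = 346/49
  5 + 49/346 = 1779/346
  3 + 346/1779 = 5683/1779
  23 + 1779/5683 = 132488/5683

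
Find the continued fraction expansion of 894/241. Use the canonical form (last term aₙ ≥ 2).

[3; 1, 2, 2, 3, 1, 7]

894 = 3·241 + 171
241 = 1·171 + 70
171 = 2·70 + 31
70 = 2·31 + 8
31 = 3·8 + 7
8 = 1·7 + 1
7 = 7·1 + 0  (stop)
So 894/241 = [3; 1, 2, 2, 3, 1, 7].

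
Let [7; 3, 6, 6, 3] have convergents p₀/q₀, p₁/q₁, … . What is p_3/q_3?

Using pₖ = aₖpₖ₋₁ + pₖ₋₂, qₖ = aₖqₖ₋₁ + qₖ₋₂ (with p₋₁=1, p₋₂=0, q₋₁=0, q₋₂=1):
  k=0: a=7, p=7, q=1
  k=1: a=3, p=22, q=3
  k=2: a=6, p=139, q=19
  k=3: a=6, p=856, q=117

856/117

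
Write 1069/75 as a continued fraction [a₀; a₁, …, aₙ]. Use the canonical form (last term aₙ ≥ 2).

[14; 3, 1, 18]

1069 = 14*75 + 19
75 = 3*19 + 18
19 = 1*18 + 1
18 = 18*1 + 0  (stop)
So 1069/75 = [14; 3, 1, 18].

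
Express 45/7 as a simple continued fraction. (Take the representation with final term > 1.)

[6; 2, 3]

45 = 6×7 + 3
7 = 2×3 + 1
3 = 3×1 + 0  (stop)
So 45/7 = [6; 2, 3].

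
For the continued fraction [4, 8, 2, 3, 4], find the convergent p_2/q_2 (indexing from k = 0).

Using pₖ = aₖpₖ₋₁ + pₖ₋₂, qₖ = aₖqₖ₋₁ + qₖ₋₂ (with p₋₁=1, p₋₂=0, q₋₁=0, q₋₂=1):
  k=0: a=4, p=4, q=1
  k=1: a=8, p=33, q=8
  k=2: a=2, p=70, q=17

70/17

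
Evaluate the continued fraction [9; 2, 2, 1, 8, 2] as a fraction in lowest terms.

Fold from the inside: start with 2/1.
  8 + 1/2 = 17/2
  1 + 2/17 = 19/17
  2 + 17/19 = 55/19
  2 + 19/55 = 129/55
  9 + 55/129 = 1216/129

1216/129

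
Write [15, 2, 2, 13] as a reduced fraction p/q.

Fold from the inside: start with 13/1.
  2 + 1/13 = 27/13
  2 + 13/27 = 67/27
  15 + 27/67 = 1032/67

1032/67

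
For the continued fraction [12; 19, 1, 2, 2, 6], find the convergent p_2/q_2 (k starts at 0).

Using pₖ = aₖpₖ₋₁ + pₖ₋₂, qₖ = aₖqₖ₋₁ + qₖ₋₂ (with p₋₁=1, p₋₂=0, q₋₁=0, q₋₂=1):
  k=0: a=12, p=12, q=1
  k=1: a=19, p=229, q=19
  k=2: a=1, p=241, q=20

241/20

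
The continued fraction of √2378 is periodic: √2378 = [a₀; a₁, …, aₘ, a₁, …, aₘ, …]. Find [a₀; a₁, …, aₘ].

[48; 1, 3, 3, 1, 96]

a₀ = ⌊√2378⌋ = 48.
With m₀=0, d₀=1 and mₖ₊₁ = dₖaₖ − mₖ, dₖ₊₁ = (n − mₖ₊₁²)/dₖ, aₖ₊₁ = ⌊(a₀+mₖ₊₁)/dₖ₊₁⌋:
  k=1: m=48, d=74, a=1
  k=2: m=26, d=23, a=3
  k=3: m=43, d=23, a=3
  k=4: m=26, d=74, a=1
  k=5: m=48, d=1, a=96
d=1 and a=2a₀=96 at k=5, so the next step gives (m, d) = (48, 74) again — its k=1 value — and the period has length 5.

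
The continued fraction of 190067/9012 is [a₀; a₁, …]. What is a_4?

1

190067 = 21·9012 + 815   →  a_0 = 21
9012 = 11·815 + 47   →  a_1 = 11
815 = 17·47 + 16   →  a_2 = 17
47 = 2·16 + 15   →  a_3 = 2
16 = 1·15 + 1   →  a_4 = 1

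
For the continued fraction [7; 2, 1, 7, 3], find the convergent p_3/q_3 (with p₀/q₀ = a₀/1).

Using pₖ = aₖpₖ₋₁ + pₖ₋₂, qₖ = aₖqₖ₋₁ + qₖ₋₂ (with p₋₁=1, p₋₂=0, q₋₁=0, q₋₂=1):
  k=0: a=7, p=7, q=1
  k=1: a=2, p=15, q=2
  k=2: a=1, p=22, q=3
  k=3: a=7, p=169, q=23

169/23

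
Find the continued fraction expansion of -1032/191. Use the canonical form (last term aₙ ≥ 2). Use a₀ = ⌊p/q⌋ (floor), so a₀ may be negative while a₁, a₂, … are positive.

-1032 = -6*191 + 114
191 = 1*114 + 77
114 = 1*77 + 37
77 = 2*37 + 3
37 = 12*3 + 1
3 = 3*1 + 0  (stop)
So -1032/191 = [-6; 1, 1, 2, 12, 3].

[-6; 1, 1, 2, 12, 3]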